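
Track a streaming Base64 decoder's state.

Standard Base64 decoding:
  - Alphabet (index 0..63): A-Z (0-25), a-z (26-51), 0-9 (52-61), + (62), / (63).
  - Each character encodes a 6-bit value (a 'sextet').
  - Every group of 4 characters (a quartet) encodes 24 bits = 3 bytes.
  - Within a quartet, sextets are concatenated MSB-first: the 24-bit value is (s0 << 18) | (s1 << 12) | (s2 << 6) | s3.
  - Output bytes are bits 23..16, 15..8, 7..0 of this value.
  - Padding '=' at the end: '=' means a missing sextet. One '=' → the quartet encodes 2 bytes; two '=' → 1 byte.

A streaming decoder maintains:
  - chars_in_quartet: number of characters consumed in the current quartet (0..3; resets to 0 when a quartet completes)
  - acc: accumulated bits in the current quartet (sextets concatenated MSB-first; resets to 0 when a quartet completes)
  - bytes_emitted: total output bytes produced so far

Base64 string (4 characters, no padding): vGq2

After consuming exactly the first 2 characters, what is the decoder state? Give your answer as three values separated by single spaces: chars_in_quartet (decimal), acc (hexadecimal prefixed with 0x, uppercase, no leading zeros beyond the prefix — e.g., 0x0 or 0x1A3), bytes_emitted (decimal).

Answer: 2 0xBC6 0

Derivation:
After char 0 ('v'=47): chars_in_quartet=1 acc=0x2F bytes_emitted=0
After char 1 ('G'=6): chars_in_quartet=2 acc=0xBC6 bytes_emitted=0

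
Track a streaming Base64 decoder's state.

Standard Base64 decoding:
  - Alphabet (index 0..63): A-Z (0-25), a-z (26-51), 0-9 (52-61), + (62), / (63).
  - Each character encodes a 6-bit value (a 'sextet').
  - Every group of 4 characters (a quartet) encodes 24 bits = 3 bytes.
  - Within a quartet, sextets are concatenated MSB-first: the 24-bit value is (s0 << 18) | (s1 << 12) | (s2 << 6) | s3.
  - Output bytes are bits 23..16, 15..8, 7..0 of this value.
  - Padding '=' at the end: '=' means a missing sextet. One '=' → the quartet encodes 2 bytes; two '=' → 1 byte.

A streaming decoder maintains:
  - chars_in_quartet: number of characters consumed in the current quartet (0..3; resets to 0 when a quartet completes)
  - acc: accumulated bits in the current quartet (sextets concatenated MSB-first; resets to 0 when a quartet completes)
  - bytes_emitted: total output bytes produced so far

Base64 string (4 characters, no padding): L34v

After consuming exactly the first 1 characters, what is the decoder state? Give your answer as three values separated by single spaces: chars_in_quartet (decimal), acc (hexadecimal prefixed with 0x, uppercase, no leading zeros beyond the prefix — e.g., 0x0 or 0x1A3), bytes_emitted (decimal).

Answer: 1 0xB 0

Derivation:
After char 0 ('L'=11): chars_in_quartet=1 acc=0xB bytes_emitted=0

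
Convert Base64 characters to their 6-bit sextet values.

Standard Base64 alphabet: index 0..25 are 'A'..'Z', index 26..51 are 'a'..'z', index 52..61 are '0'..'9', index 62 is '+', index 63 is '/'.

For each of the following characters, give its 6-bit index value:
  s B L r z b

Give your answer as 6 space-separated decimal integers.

Answer: 44 1 11 43 51 27

Derivation:
's': a..z range, 26 + ord('s') − ord('a') = 44
'B': A..Z range, ord('B') − ord('A') = 1
'L': A..Z range, ord('L') − ord('A') = 11
'r': a..z range, 26 + ord('r') − ord('a') = 43
'z': a..z range, 26 + ord('z') − ord('a') = 51
'b': a..z range, 26 + ord('b') − ord('a') = 27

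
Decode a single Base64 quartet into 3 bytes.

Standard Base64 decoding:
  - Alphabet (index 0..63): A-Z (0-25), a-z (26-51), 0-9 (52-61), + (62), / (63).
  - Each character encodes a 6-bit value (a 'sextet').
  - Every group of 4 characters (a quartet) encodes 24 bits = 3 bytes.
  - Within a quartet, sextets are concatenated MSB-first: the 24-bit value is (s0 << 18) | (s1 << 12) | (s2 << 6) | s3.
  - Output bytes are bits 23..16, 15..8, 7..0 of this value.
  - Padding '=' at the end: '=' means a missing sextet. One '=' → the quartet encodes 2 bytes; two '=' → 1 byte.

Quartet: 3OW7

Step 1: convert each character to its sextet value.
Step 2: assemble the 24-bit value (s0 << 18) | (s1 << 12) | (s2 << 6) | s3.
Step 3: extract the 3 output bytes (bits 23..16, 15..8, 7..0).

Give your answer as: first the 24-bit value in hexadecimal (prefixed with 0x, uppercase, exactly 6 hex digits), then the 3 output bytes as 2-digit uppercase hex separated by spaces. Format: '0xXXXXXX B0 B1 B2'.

Sextets: 3=55, O=14, W=22, 7=59
24-bit: (55<<18) | (14<<12) | (22<<6) | 59
      = 0xDC0000 | 0x00E000 | 0x000580 | 0x00003B
      = 0xDCE5BB
Bytes: (v>>16)&0xFF=DC, (v>>8)&0xFF=E5, v&0xFF=BB

Answer: 0xDCE5BB DC E5 BB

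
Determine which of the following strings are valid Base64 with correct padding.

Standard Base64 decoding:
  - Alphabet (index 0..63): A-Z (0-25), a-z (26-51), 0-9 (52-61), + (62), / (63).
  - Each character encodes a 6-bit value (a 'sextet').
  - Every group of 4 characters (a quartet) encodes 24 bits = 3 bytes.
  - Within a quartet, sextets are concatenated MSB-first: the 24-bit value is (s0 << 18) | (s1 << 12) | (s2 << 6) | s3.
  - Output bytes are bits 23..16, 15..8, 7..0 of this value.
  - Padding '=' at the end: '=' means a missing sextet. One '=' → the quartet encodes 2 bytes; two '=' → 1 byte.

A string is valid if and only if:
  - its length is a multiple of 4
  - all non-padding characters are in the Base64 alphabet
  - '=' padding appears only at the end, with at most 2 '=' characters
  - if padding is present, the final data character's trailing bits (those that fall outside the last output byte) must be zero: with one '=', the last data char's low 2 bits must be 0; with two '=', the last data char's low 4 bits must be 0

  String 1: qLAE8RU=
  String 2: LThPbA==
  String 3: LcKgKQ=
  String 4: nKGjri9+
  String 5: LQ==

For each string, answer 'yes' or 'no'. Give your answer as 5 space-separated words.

Answer: yes yes no yes yes

Derivation:
String 1: 'qLAE8RU=' → valid
String 2: 'LThPbA==' → valid
String 3: 'LcKgKQ=' → invalid (len=7 not mult of 4)
String 4: 'nKGjri9+' → valid
String 5: 'LQ==' → valid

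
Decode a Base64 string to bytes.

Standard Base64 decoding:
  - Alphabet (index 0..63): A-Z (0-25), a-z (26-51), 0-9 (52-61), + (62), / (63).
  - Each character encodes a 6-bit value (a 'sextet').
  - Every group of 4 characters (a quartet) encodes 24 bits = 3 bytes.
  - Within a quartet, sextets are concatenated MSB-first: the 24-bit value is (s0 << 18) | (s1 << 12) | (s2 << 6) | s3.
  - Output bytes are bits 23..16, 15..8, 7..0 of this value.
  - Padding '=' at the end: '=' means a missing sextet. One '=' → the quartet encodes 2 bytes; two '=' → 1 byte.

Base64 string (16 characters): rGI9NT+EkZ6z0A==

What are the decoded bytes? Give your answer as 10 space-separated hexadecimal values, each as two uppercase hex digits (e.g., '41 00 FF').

After char 0 ('r'=43): chars_in_quartet=1 acc=0x2B bytes_emitted=0
After char 1 ('G'=6): chars_in_quartet=2 acc=0xAC6 bytes_emitted=0
After char 2 ('I'=8): chars_in_quartet=3 acc=0x2B188 bytes_emitted=0
After char 3 ('9'=61): chars_in_quartet=4 acc=0xAC623D -> emit AC 62 3D, reset; bytes_emitted=3
After char 4 ('N'=13): chars_in_quartet=1 acc=0xD bytes_emitted=3
After char 5 ('T'=19): chars_in_quartet=2 acc=0x353 bytes_emitted=3
After char 6 ('+'=62): chars_in_quartet=3 acc=0xD4FE bytes_emitted=3
After char 7 ('E'=4): chars_in_quartet=4 acc=0x353F84 -> emit 35 3F 84, reset; bytes_emitted=6
After char 8 ('k'=36): chars_in_quartet=1 acc=0x24 bytes_emitted=6
After char 9 ('Z'=25): chars_in_quartet=2 acc=0x919 bytes_emitted=6
After char 10 ('6'=58): chars_in_quartet=3 acc=0x2467A bytes_emitted=6
After char 11 ('z'=51): chars_in_quartet=4 acc=0x919EB3 -> emit 91 9E B3, reset; bytes_emitted=9
After char 12 ('0'=52): chars_in_quartet=1 acc=0x34 bytes_emitted=9
After char 13 ('A'=0): chars_in_quartet=2 acc=0xD00 bytes_emitted=9
Padding '==': partial quartet acc=0xD00 -> emit D0; bytes_emitted=10

Answer: AC 62 3D 35 3F 84 91 9E B3 D0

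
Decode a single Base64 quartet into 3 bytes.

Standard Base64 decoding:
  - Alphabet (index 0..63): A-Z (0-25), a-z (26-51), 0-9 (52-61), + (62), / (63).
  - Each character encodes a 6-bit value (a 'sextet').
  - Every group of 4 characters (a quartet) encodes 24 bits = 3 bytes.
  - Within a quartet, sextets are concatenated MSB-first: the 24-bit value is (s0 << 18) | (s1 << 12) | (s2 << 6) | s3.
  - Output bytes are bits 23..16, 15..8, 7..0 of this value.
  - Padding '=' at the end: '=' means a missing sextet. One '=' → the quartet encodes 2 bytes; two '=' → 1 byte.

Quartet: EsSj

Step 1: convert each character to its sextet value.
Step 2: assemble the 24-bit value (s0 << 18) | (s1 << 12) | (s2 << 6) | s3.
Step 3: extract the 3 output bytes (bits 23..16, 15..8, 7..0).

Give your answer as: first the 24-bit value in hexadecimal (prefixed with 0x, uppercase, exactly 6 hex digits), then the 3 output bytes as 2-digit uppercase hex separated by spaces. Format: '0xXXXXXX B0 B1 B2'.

Sextets: E=4, s=44, S=18, j=35
24-bit: (4<<18) | (44<<12) | (18<<6) | 35
      = 0x100000 | 0x02C000 | 0x000480 | 0x000023
      = 0x12C4A3
Bytes: (v>>16)&0xFF=12, (v>>8)&0xFF=C4, v&0xFF=A3

Answer: 0x12C4A3 12 C4 A3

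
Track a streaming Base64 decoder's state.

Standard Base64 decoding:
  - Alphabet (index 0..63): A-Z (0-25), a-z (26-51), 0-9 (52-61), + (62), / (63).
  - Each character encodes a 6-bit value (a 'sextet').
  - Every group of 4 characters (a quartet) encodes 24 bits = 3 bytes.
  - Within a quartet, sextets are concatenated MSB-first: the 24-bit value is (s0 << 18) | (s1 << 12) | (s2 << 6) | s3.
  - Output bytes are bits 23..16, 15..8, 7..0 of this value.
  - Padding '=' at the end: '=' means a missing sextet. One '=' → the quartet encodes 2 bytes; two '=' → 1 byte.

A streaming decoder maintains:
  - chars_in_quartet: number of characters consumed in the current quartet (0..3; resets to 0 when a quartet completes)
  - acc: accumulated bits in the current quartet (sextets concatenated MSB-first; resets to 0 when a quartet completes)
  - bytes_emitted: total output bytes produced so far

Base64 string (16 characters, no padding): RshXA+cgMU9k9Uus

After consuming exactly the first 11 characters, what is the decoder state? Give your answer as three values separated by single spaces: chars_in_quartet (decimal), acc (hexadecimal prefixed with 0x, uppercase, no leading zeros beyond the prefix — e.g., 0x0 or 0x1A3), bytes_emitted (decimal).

After char 0 ('R'=17): chars_in_quartet=1 acc=0x11 bytes_emitted=0
After char 1 ('s'=44): chars_in_quartet=2 acc=0x46C bytes_emitted=0
After char 2 ('h'=33): chars_in_quartet=3 acc=0x11B21 bytes_emitted=0
After char 3 ('X'=23): chars_in_quartet=4 acc=0x46C857 -> emit 46 C8 57, reset; bytes_emitted=3
After char 4 ('A'=0): chars_in_quartet=1 acc=0x0 bytes_emitted=3
After char 5 ('+'=62): chars_in_quartet=2 acc=0x3E bytes_emitted=3
After char 6 ('c'=28): chars_in_quartet=3 acc=0xF9C bytes_emitted=3
After char 7 ('g'=32): chars_in_quartet=4 acc=0x3E720 -> emit 03 E7 20, reset; bytes_emitted=6
After char 8 ('M'=12): chars_in_quartet=1 acc=0xC bytes_emitted=6
After char 9 ('U'=20): chars_in_quartet=2 acc=0x314 bytes_emitted=6
After char 10 ('9'=61): chars_in_quartet=3 acc=0xC53D bytes_emitted=6

Answer: 3 0xC53D 6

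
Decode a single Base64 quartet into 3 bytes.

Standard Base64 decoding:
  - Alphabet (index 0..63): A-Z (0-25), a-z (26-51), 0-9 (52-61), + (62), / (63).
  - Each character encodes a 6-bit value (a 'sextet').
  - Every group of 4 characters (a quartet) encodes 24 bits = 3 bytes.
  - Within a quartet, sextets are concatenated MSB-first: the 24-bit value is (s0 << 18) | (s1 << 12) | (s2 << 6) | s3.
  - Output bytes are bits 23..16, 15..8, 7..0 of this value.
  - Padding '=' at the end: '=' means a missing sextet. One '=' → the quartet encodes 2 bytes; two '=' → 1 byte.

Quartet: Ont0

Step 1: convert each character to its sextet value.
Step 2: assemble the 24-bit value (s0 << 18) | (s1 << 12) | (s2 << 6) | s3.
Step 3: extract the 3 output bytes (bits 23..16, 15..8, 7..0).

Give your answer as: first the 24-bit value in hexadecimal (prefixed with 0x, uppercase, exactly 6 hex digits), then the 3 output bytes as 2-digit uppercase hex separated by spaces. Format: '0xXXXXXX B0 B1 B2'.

Answer: 0x3A7B74 3A 7B 74

Derivation:
Sextets: O=14, n=39, t=45, 0=52
24-bit: (14<<18) | (39<<12) | (45<<6) | 52
      = 0x380000 | 0x027000 | 0x000B40 | 0x000034
      = 0x3A7B74
Bytes: (v>>16)&0xFF=3A, (v>>8)&0xFF=7B, v&0xFF=74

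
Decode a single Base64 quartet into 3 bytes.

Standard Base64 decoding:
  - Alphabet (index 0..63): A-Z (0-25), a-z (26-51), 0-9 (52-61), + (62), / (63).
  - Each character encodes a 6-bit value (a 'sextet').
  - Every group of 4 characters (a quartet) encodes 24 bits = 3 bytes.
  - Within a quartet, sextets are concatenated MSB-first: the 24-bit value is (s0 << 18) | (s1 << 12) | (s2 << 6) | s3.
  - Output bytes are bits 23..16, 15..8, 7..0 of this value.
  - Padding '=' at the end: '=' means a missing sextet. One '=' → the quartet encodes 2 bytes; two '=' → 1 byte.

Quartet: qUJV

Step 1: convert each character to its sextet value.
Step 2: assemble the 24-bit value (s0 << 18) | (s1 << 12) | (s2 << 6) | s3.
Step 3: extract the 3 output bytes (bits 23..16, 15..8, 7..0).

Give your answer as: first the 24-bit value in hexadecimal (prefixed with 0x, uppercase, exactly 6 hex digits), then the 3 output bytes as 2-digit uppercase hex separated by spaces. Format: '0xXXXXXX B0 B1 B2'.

Answer: 0xA94255 A9 42 55

Derivation:
Sextets: q=42, U=20, J=9, V=21
24-bit: (42<<18) | (20<<12) | (9<<6) | 21
      = 0xA80000 | 0x014000 | 0x000240 | 0x000015
      = 0xA94255
Bytes: (v>>16)&0xFF=A9, (v>>8)&0xFF=42, v&0xFF=55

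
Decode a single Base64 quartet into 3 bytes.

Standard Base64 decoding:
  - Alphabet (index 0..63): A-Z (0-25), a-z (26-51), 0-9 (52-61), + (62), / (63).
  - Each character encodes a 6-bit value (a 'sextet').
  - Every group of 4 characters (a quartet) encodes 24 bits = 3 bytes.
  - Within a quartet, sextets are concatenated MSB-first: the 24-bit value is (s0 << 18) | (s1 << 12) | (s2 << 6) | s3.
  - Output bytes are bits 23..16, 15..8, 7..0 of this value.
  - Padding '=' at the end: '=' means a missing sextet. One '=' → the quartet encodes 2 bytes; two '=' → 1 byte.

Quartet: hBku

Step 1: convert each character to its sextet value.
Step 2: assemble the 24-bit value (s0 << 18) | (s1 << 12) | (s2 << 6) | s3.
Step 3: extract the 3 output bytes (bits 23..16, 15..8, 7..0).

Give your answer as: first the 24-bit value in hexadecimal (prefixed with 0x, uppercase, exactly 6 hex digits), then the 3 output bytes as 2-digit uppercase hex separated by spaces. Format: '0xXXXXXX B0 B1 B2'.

Sextets: h=33, B=1, k=36, u=46
24-bit: (33<<18) | (1<<12) | (36<<6) | 46
      = 0x840000 | 0x001000 | 0x000900 | 0x00002E
      = 0x84192E
Bytes: (v>>16)&0xFF=84, (v>>8)&0xFF=19, v&0xFF=2E

Answer: 0x84192E 84 19 2E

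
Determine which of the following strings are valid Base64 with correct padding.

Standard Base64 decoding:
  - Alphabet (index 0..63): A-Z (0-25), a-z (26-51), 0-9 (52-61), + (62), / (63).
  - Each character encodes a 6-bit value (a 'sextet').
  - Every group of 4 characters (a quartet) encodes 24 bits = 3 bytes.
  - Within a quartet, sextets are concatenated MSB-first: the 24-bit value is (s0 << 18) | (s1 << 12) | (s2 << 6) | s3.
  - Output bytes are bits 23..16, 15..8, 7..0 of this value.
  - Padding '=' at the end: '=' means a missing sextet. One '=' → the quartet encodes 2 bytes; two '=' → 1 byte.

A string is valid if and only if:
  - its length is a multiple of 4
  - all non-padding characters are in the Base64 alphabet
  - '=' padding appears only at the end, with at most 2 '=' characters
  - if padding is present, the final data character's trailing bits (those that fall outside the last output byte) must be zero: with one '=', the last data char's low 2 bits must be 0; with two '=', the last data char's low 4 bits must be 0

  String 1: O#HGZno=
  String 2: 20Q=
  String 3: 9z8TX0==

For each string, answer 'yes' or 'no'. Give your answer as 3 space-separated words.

Answer: no yes no

Derivation:
String 1: 'O#HGZno=' → invalid (bad char(s): ['#'])
String 2: '20Q=' → valid
String 3: '9z8TX0==' → invalid (bad trailing bits)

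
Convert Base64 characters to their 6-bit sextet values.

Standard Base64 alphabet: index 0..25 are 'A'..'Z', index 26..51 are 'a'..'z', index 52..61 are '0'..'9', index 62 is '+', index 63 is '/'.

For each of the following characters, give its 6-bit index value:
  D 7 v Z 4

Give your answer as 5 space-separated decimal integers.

'D': A..Z range, ord('D') − ord('A') = 3
'7': 0..9 range, 52 + ord('7') − ord('0') = 59
'v': a..z range, 26 + ord('v') − ord('a') = 47
'Z': A..Z range, ord('Z') − ord('A') = 25
'4': 0..9 range, 52 + ord('4') − ord('0') = 56

Answer: 3 59 47 25 56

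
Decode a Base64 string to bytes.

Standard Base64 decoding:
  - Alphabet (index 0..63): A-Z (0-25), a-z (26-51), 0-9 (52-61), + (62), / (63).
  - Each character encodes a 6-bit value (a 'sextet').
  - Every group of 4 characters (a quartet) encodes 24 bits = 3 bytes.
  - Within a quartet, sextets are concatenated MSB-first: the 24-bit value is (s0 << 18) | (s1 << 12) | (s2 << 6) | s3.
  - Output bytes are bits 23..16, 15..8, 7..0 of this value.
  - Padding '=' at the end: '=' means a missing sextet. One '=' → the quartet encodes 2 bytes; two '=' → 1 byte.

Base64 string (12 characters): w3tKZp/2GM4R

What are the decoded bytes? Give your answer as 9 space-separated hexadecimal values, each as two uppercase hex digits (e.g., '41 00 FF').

Answer: C3 7B 4A 66 9F F6 18 CE 11

Derivation:
After char 0 ('w'=48): chars_in_quartet=1 acc=0x30 bytes_emitted=0
After char 1 ('3'=55): chars_in_quartet=2 acc=0xC37 bytes_emitted=0
After char 2 ('t'=45): chars_in_quartet=3 acc=0x30DED bytes_emitted=0
After char 3 ('K'=10): chars_in_quartet=4 acc=0xC37B4A -> emit C3 7B 4A, reset; bytes_emitted=3
After char 4 ('Z'=25): chars_in_quartet=1 acc=0x19 bytes_emitted=3
After char 5 ('p'=41): chars_in_quartet=2 acc=0x669 bytes_emitted=3
After char 6 ('/'=63): chars_in_quartet=3 acc=0x19A7F bytes_emitted=3
After char 7 ('2'=54): chars_in_quartet=4 acc=0x669FF6 -> emit 66 9F F6, reset; bytes_emitted=6
After char 8 ('G'=6): chars_in_quartet=1 acc=0x6 bytes_emitted=6
After char 9 ('M'=12): chars_in_quartet=2 acc=0x18C bytes_emitted=6
After char 10 ('4'=56): chars_in_quartet=3 acc=0x6338 bytes_emitted=6
After char 11 ('R'=17): chars_in_quartet=4 acc=0x18CE11 -> emit 18 CE 11, reset; bytes_emitted=9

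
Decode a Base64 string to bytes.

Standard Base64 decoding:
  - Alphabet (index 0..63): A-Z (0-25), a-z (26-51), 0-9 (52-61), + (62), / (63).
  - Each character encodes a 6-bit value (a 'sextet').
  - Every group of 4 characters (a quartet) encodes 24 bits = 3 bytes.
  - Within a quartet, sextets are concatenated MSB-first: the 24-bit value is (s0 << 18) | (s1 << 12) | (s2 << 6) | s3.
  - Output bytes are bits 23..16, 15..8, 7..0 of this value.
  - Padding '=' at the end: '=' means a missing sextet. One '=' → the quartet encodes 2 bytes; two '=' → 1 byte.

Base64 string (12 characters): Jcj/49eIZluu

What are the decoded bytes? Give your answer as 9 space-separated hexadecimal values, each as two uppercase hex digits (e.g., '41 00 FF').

After char 0 ('J'=9): chars_in_quartet=1 acc=0x9 bytes_emitted=0
After char 1 ('c'=28): chars_in_quartet=2 acc=0x25C bytes_emitted=0
After char 2 ('j'=35): chars_in_quartet=3 acc=0x9723 bytes_emitted=0
After char 3 ('/'=63): chars_in_quartet=4 acc=0x25C8FF -> emit 25 C8 FF, reset; bytes_emitted=3
After char 4 ('4'=56): chars_in_quartet=1 acc=0x38 bytes_emitted=3
After char 5 ('9'=61): chars_in_quartet=2 acc=0xE3D bytes_emitted=3
After char 6 ('e'=30): chars_in_quartet=3 acc=0x38F5E bytes_emitted=3
After char 7 ('I'=8): chars_in_quartet=4 acc=0xE3D788 -> emit E3 D7 88, reset; bytes_emitted=6
After char 8 ('Z'=25): chars_in_quartet=1 acc=0x19 bytes_emitted=6
After char 9 ('l'=37): chars_in_quartet=2 acc=0x665 bytes_emitted=6
After char 10 ('u'=46): chars_in_quartet=3 acc=0x1996E bytes_emitted=6
After char 11 ('u'=46): chars_in_quartet=4 acc=0x665BAE -> emit 66 5B AE, reset; bytes_emitted=9

Answer: 25 C8 FF E3 D7 88 66 5B AE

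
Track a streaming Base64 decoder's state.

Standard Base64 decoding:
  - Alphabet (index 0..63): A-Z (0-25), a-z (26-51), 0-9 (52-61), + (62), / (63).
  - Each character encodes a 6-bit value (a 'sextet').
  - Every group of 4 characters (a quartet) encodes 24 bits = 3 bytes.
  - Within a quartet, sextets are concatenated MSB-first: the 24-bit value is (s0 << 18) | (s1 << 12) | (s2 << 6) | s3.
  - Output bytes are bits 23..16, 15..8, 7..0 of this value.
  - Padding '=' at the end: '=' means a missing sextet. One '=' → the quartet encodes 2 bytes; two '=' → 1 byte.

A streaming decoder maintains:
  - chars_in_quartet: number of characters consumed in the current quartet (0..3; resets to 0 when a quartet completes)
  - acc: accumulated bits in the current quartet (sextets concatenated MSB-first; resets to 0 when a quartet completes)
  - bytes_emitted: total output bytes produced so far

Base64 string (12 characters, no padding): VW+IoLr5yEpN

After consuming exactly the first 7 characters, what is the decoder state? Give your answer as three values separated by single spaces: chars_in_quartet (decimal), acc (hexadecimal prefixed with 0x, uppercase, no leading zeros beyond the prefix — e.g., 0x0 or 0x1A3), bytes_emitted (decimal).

After char 0 ('V'=21): chars_in_quartet=1 acc=0x15 bytes_emitted=0
After char 1 ('W'=22): chars_in_quartet=2 acc=0x556 bytes_emitted=0
After char 2 ('+'=62): chars_in_quartet=3 acc=0x155BE bytes_emitted=0
After char 3 ('I'=8): chars_in_quartet=4 acc=0x556F88 -> emit 55 6F 88, reset; bytes_emitted=3
After char 4 ('o'=40): chars_in_quartet=1 acc=0x28 bytes_emitted=3
After char 5 ('L'=11): chars_in_quartet=2 acc=0xA0B bytes_emitted=3
After char 6 ('r'=43): chars_in_quartet=3 acc=0x282EB bytes_emitted=3

Answer: 3 0x282EB 3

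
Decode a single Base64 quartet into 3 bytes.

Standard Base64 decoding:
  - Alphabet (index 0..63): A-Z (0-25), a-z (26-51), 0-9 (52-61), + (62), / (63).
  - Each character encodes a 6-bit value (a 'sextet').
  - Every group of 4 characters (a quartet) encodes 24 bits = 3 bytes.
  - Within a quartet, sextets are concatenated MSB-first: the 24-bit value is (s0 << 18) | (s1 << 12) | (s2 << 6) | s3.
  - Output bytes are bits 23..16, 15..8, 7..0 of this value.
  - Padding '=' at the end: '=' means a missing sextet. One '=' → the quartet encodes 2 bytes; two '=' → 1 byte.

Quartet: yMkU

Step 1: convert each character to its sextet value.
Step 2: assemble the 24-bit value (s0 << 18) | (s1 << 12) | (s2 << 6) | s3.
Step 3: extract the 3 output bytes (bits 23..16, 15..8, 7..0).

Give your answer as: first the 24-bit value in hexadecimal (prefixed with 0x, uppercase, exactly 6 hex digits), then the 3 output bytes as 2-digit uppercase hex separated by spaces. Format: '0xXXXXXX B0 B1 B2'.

Sextets: y=50, M=12, k=36, U=20
24-bit: (50<<18) | (12<<12) | (36<<6) | 20
      = 0xC80000 | 0x00C000 | 0x000900 | 0x000014
      = 0xC8C914
Bytes: (v>>16)&0xFF=C8, (v>>8)&0xFF=C9, v&0xFF=14

Answer: 0xC8C914 C8 C9 14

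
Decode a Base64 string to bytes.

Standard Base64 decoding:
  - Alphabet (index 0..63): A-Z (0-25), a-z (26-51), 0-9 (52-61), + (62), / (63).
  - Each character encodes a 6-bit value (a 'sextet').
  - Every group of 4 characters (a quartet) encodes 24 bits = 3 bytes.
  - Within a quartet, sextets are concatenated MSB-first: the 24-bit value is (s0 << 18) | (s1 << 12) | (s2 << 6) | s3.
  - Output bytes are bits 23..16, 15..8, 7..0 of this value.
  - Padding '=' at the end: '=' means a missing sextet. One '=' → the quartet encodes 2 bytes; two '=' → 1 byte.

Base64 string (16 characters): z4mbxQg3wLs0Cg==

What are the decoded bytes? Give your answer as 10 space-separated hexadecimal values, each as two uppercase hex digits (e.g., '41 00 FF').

After char 0 ('z'=51): chars_in_quartet=1 acc=0x33 bytes_emitted=0
After char 1 ('4'=56): chars_in_quartet=2 acc=0xCF8 bytes_emitted=0
After char 2 ('m'=38): chars_in_quartet=3 acc=0x33E26 bytes_emitted=0
After char 3 ('b'=27): chars_in_quartet=4 acc=0xCF899B -> emit CF 89 9B, reset; bytes_emitted=3
After char 4 ('x'=49): chars_in_quartet=1 acc=0x31 bytes_emitted=3
After char 5 ('Q'=16): chars_in_quartet=2 acc=0xC50 bytes_emitted=3
After char 6 ('g'=32): chars_in_quartet=3 acc=0x31420 bytes_emitted=3
After char 7 ('3'=55): chars_in_quartet=4 acc=0xC50837 -> emit C5 08 37, reset; bytes_emitted=6
After char 8 ('w'=48): chars_in_quartet=1 acc=0x30 bytes_emitted=6
After char 9 ('L'=11): chars_in_quartet=2 acc=0xC0B bytes_emitted=6
After char 10 ('s'=44): chars_in_quartet=3 acc=0x302EC bytes_emitted=6
After char 11 ('0'=52): chars_in_quartet=4 acc=0xC0BB34 -> emit C0 BB 34, reset; bytes_emitted=9
After char 12 ('C'=2): chars_in_quartet=1 acc=0x2 bytes_emitted=9
After char 13 ('g'=32): chars_in_quartet=2 acc=0xA0 bytes_emitted=9
Padding '==': partial quartet acc=0xA0 -> emit 0A; bytes_emitted=10

Answer: CF 89 9B C5 08 37 C0 BB 34 0A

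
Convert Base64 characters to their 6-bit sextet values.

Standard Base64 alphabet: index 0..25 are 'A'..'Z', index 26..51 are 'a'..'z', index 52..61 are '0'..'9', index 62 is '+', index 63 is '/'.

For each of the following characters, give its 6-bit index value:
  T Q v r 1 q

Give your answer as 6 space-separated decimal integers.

Answer: 19 16 47 43 53 42

Derivation:
'T': A..Z range, ord('T') − ord('A') = 19
'Q': A..Z range, ord('Q') − ord('A') = 16
'v': a..z range, 26 + ord('v') − ord('a') = 47
'r': a..z range, 26 + ord('r') − ord('a') = 43
'1': 0..9 range, 52 + ord('1') − ord('0') = 53
'q': a..z range, 26 + ord('q') − ord('a') = 42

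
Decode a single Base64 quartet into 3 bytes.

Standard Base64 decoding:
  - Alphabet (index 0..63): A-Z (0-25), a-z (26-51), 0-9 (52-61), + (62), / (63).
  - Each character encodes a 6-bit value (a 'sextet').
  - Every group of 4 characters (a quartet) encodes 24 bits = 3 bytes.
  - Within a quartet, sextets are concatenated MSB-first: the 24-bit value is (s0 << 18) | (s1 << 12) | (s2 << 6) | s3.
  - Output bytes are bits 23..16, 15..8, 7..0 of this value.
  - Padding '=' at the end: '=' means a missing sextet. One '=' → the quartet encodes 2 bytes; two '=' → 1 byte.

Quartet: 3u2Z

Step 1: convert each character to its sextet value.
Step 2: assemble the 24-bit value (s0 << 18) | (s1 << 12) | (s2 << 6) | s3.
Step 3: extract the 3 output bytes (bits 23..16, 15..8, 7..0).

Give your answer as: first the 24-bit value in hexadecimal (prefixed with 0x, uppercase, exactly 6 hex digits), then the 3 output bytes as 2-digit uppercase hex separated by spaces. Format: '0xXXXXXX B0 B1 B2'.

Sextets: 3=55, u=46, 2=54, Z=25
24-bit: (55<<18) | (46<<12) | (54<<6) | 25
      = 0xDC0000 | 0x02E000 | 0x000D80 | 0x000019
      = 0xDEED99
Bytes: (v>>16)&0xFF=DE, (v>>8)&0xFF=ED, v&0xFF=99

Answer: 0xDEED99 DE ED 99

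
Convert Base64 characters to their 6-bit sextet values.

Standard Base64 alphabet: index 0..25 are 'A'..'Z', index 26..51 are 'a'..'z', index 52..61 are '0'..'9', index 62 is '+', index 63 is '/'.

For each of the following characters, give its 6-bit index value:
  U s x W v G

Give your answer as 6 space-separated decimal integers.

Answer: 20 44 49 22 47 6

Derivation:
'U': A..Z range, ord('U') − ord('A') = 20
's': a..z range, 26 + ord('s') − ord('a') = 44
'x': a..z range, 26 + ord('x') − ord('a') = 49
'W': A..Z range, ord('W') − ord('A') = 22
'v': a..z range, 26 + ord('v') − ord('a') = 47
'G': A..Z range, ord('G') − ord('A') = 6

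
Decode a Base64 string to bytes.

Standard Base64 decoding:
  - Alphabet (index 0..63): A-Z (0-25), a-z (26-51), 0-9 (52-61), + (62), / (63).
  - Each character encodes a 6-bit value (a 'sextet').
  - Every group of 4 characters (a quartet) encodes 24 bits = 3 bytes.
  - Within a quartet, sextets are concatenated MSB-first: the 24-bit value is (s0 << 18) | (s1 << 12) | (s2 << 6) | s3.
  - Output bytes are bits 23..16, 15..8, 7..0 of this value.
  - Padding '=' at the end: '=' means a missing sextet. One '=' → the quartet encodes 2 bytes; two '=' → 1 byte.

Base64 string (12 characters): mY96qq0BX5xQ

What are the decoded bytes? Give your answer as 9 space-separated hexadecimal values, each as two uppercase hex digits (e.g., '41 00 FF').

After char 0 ('m'=38): chars_in_quartet=1 acc=0x26 bytes_emitted=0
After char 1 ('Y'=24): chars_in_quartet=2 acc=0x998 bytes_emitted=0
After char 2 ('9'=61): chars_in_quartet=3 acc=0x2663D bytes_emitted=0
After char 3 ('6'=58): chars_in_quartet=4 acc=0x998F7A -> emit 99 8F 7A, reset; bytes_emitted=3
After char 4 ('q'=42): chars_in_quartet=1 acc=0x2A bytes_emitted=3
After char 5 ('q'=42): chars_in_quartet=2 acc=0xAAA bytes_emitted=3
After char 6 ('0'=52): chars_in_quartet=3 acc=0x2AAB4 bytes_emitted=3
After char 7 ('B'=1): chars_in_quartet=4 acc=0xAAAD01 -> emit AA AD 01, reset; bytes_emitted=6
After char 8 ('X'=23): chars_in_quartet=1 acc=0x17 bytes_emitted=6
After char 9 ('5'=57): chars_in_quartet=2 acc=0x5F9 bytes_emitted=6
After char 10 ('x'=49): chars_in_quartet=3 acc=0x17E71 bytes_emitted=6
After char 11 ('Q'=16): chars_in_quartet=4 acc=0x5F9C50 -> emit 5F 9C 50, reset; bytes_emitted=9

Answer: 99 8F 7A AA AD 01 5F 9C 50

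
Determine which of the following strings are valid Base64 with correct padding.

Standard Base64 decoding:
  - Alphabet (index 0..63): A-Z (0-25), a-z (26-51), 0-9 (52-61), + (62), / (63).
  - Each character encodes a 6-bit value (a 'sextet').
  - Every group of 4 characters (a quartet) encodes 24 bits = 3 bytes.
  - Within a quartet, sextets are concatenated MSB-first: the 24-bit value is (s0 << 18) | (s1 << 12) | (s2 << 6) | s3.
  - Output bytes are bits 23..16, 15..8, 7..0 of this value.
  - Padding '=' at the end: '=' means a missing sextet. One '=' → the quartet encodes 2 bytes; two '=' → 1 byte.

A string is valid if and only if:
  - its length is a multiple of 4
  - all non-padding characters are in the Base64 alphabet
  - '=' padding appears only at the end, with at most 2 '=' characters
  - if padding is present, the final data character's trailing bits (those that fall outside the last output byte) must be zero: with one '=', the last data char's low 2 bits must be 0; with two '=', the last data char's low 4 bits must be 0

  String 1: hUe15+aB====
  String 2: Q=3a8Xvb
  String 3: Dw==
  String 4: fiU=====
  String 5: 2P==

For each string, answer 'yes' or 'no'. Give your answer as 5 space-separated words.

Answer: no no yes no no

Derivation:
String 1: 'hUe15+aB====' → invalid (4 pad chars (max 2))
String 2: 'Q=3a8Xvb' → invalid (bad char(s): ['=']; '=' in middle)
String 3: 'Dw==' → valid
String 4: 'fiU=====' → invalid (5 pad chars (max 2))
String 5: '2P==' → invalid (bad trailing bits)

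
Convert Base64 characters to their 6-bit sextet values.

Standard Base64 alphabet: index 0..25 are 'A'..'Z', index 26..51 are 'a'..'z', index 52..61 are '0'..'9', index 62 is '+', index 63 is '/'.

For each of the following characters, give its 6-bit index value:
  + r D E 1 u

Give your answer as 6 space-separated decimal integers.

Answer: 62 43 3 4 53 46

Derivation:
'+': index 62
'r': a..z range, 26 + ord('r') − ord('a') = 43
'D': A..Z range, ord('D') − ord('A') = 3
'E': A..Z range, ord('E') − ord('A') = 4
'1': 0..9 range, 52 + ord('1') − ord('0') = 53
'u': a..z range, 26 + ord('u') − ord('a') = 46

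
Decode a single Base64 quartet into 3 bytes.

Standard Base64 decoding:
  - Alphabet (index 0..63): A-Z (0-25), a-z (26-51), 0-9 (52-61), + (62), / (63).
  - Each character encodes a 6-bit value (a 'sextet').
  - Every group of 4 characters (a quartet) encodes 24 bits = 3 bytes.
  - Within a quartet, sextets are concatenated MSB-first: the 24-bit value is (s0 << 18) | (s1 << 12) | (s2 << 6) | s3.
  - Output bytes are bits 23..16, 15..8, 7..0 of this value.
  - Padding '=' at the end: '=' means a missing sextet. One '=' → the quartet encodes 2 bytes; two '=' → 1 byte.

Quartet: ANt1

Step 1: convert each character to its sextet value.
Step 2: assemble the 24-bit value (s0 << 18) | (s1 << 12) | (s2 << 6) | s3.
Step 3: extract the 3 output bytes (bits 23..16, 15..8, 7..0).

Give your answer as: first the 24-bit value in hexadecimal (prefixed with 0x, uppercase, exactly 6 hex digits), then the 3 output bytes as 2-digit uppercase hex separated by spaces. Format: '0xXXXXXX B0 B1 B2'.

Sextets: A=0, N=13, t=45, 1=53
24-bit: (0<<18) | (13<<12) | (45<<6) | 53
      = 0x000000 | 0x00D000 | 0x000B40 | 0x000035
      = 0x00DB75
Bytes: (v>>16)&0xFF=00, (v>>8)&0xFF=DB, v&0xFF=75

Answer: 0x00DB75 00 DB 75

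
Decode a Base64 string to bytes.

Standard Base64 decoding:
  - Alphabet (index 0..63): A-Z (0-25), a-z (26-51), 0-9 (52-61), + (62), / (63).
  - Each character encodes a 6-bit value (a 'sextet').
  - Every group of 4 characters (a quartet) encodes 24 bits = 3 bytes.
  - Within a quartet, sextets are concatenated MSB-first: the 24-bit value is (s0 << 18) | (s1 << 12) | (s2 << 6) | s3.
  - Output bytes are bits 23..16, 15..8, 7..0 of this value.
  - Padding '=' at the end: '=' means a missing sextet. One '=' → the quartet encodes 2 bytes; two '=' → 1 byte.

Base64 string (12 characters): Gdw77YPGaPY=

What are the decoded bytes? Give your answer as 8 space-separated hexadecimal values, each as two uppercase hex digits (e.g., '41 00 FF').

After char 0 ('G'=6): chars_in_quartet=1 acc=0x6 bytes_emitted=0
After char 1 ('d'=29): chars_in_quartet=2 acc=0x19D bytes_emitted=0
After char 2 ('w'=48): chars_in_quartet=3 acc=0x6770 bytes_emitted=0
After char 3 ('7'=59): chars_in_quartet=4 acc=0x19DC3B -> emit 19 DC 3B, reset; bytes_emitted=3
After char 4 ('7'=59): chars_in_quartet=1 acc=0x3B bytes_emitted=3
After char 5 ('Y'=24): chars_in_quartet=2 acc=0xED8 bytes_emitted=3
After char 6 ('P'=15): chars_in_quartet=3 acc=0x3B60F bytes_emitted=3
After char 7 ('G'=6): chars_in_quartet=4 acc=0xED83C6 -> emit ED 83 C6, reset; bytes_emitted=6
After char 8 ('a'=26): chars_in_quartet=1 acc=0x1A bytes_emitted=6
After char 9 ('P'=15): chars_in_quartet=2 acc=0x68F bytes_emitted=6
After char 10 ('Y'=24): chars_in_quartet=3 acc=0x1A3D8 bytes_emitted=6
Padding '=': partial quartet acc=0x1A3D8 -> emit 68 F6; bytes_emitted=8

Answer: 19 DC 3B ED 83 C6 68 F6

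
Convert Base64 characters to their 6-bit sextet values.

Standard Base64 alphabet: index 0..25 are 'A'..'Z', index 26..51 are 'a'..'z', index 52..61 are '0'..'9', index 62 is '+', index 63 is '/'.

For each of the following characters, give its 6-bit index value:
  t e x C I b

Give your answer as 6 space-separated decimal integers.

't': a..z range, 26 + ord('t') − ord('a') = 45
'e': a..z range, 26 + ord('e') − ord('a') = 30
'x': a..z range, 26 + ord('x') − ord('a') = 49
'C': A..Z range, ord('C') − ord('A') = 2
'I': A..Z range, ord('I') − ord('A') = 8
'b': a..z range, 26 + ord('b') − ord('a') = 27

Answer: 45 30 49 2 8 27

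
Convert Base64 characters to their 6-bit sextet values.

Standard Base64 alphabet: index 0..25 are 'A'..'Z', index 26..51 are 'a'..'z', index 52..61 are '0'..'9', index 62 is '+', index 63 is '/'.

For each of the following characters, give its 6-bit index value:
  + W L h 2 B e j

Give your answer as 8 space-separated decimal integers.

'+': index 62
'W': A..Z range, ord('W') − ord('A') = 22
'L': A..Z range, ord('L') − ord('A') = 11
'h': a..z range, 26 + ord('h') − ord('a') = 33
'2': 0..9 range, 52 + ord('2') − ord('0') = 54
'B': A..Z range, ord('B') − ord('A') = 1
'e': a..z range, 26 + ord('e') − ord('a') = 30
'j': a..z range, 26 + ord('j') − ord('a') = 35

Answer: 62 22 11 33 54 1 30 35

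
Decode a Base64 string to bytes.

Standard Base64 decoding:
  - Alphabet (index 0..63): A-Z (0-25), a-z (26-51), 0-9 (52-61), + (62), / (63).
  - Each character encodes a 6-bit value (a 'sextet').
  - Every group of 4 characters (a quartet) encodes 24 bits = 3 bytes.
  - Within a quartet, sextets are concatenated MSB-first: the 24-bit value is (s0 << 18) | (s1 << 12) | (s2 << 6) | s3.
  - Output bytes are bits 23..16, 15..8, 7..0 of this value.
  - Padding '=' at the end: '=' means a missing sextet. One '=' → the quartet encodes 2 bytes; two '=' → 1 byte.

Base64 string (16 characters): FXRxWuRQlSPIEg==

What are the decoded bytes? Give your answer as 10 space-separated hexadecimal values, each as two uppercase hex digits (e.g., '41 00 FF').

After char 0 ('F'=5): chars_in_quartet=1 acc=0x5 bytes_emitted=0
After char 1 ('X'=23): chars_in_quartet=2 acc=0x157 bytes_emitted=0
After char 2 ('R'=17): chars_in_quartet=3 acc=0x55D1 bytes_emitted=0
After char 3 ('x'=49): chars_in_quartet=4 acc=0x157471 -> emit 15 74 71, reset; bytes_emitted=3
After char 4 ('W'=22): chars_in_quartet=1 acc=0x16 bytes_emitted=3
After char 5 ('u'=46): chars_in_quartet=2 acc=0x5AE bytes_emitted=3
After char 6 ('R'=17): chars_in_quartet=3 acc=0x16B91 bytes_emitted=3
After char 7 ('Q'=16): chars_in_quartet=4 acc=0x5AE450 -> emit 5A E4 50, reset; bytes_emitted=6
After char 8 ('l'=37): chars_in_quartet=1 acc=0x25 bytes_emitted=6
After char 9 ('S'=18): chars_in_quartet=2 acc=0x952 bytes_emitted=6
After char 10 ('P'=15): chars_in_quartet=3 acc=0x2548F bytes_emitted=6
After char 11 ('I'=8): chars_in_quartet=4 acc=0x9523C8 -> emit 95 23 C8, reset; bytes_emitted=9
After char 12 ('E'=4): chars_in_quartet=1 acc=0x4 bytes_emitted=9
After char 13 ('g'=32): chars_in_quartet=2 acc=0x120 bytes_emitted=9
Padding '==': partial quartet acc=0x120 -> emit 12; bytes_emitted=10

Answer: 15 74 71 5A E4 50 95 23 C8 12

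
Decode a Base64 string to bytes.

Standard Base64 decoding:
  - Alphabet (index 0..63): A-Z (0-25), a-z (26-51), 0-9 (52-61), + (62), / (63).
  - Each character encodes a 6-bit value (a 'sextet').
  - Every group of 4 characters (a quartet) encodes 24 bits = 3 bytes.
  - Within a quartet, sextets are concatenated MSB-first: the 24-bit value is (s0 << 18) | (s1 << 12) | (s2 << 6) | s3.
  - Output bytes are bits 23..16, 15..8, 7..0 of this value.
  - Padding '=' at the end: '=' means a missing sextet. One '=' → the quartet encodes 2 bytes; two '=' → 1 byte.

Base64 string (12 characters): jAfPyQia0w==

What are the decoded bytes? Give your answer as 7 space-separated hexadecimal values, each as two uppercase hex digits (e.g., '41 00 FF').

After char 0 ('j'=35): chars_in_quartet=1 acc=0x23 bytes_emitted=0
After char 1 ('A'=0): chars_in_quartet=2 acc=0x8C0 bytes_emitted=0
After char 2 ('f'=31): chars_in_quartet=3 acc=0x2301F bytes_emitted=0
After char 3 ('P'=15): chars_in_quartet=4 acc=0x8C07CF -> emit 8C 07 CF, reset; bytes_emitted=3
After char 4 ('y'=50): chars_in_quartet=1 acc=0x32 bytes_emitted=3
After char 5 ('Q'=16): chars_in_quartet=2 acc=0xC90 bytes_emitted=3
After char 6 ('i'=34): chars_in_quartet=3 acc=0x32422 bytes_emitted=3
After char 7 ('a'=26): chars_in_quartet=4 acc=0xC9089A -> emit C9 08 9A, reset; bytes_emitted=6
After char 8 ('0'=52): chars_in_quartet=1 acc=0x34 bytes_emitted=6
After char 9 ('w'=48): chars_in_quartet=2 acc=0xD30 bytes_emitted=6
Padding '==': partial quartet acc=0xD30 -> emit D3; bytes_emitted=7

Answer: 8C 07 CF C9 08 9A D3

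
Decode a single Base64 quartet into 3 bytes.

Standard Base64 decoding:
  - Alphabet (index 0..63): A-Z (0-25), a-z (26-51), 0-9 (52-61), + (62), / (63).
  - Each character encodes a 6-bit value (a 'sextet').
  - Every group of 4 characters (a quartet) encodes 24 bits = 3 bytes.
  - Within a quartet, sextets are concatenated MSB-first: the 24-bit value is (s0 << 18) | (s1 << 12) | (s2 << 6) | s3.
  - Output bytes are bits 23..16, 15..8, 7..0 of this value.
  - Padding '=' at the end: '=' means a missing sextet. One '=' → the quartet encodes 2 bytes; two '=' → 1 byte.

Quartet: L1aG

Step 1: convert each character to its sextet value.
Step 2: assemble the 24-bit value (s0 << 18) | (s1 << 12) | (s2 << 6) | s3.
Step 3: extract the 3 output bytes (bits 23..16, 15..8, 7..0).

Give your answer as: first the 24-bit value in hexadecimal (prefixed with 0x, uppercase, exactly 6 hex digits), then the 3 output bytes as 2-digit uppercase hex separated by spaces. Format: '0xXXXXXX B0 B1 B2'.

Answer: 0x2F5686 2F 56 86

Derivation:
Sextets: L=11, 1=53, a=26, G=6
24-bit: (11<<18) | (53<<12) | (26<<6) | 6
      = 0x2C0000 | 0x035000 | 0x000680 | 0x000006
      = 0x2F5686
Bytes: (v>>16)&0xFF=2F, (v>>8)&0xFF=56, v&0xFF=86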